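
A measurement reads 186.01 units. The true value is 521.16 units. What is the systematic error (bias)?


Systematic error = measured - true
= 186.01 - 521.16
= -335.1500

-335.1500


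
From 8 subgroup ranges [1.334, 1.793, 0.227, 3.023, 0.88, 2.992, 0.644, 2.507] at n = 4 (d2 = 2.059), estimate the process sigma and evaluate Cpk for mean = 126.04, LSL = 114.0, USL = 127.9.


R_bar = (1.334 + 1.793 + 0.227 + 3.023 + 0.88 + 2.992 + 0.644 + 2.507) / 8 = 1.675
sigma = R_bar / d2 = 1.675 / 2.059 = 0.8135017
Cp = (USL - LSL)/(6*sigma) = (127.9 - 114.0)/(6*0.8135017) = 2.8478
Cpu = (127.9 - 126.04)/(3*0.8135017) = 0.7621
Cpl = (126.04 - 114.0)/(3*0.8135017) = 4.9334
Cpk = min(Cpu, Cpl) = 0.7621

0.7621


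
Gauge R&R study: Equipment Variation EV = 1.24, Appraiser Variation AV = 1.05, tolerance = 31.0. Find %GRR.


GRR = sqrt(EV^2 + AV^2) = sqrt(1.24^2 + 1.05^2) = 1.6248385
%GRR = GRR / tol * 100 = 1.6248385 / 31.0 * 100
%GRR = 5.2414

5.2414


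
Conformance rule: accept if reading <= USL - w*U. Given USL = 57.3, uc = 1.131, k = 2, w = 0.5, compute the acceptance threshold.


U = k * uc = 2 * 1.131 = 2.262
guard band g = w * U = 0.5 * 2.262 = 1.131
AL = USL - g = 57.3 - 1.131
AL = 56.1690

56.1690


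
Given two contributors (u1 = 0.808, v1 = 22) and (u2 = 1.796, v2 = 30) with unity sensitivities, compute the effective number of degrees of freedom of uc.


uc = sqrt(u1^2 + u2^2) = sqrt(0.808^2 + 1.796^2) = 1.9693857
v_eff = uc^4 / (u1^4/v1 + u2^4/v2)
= 1.9693857^4 / (0.808^4/22 + 1.796^4/30)
= 15.042607 / 0.36619411
v_eff = 41.0782

41.0782


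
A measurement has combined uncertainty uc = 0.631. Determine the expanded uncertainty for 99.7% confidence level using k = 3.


U = k * uc
U = 3 * 0.631
U = 1.8930

1.8930


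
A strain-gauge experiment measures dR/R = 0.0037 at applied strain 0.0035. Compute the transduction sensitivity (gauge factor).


GF = (dR/R) / epsilon
= 0.0037 / 0.0035
= 1.0571

1.0571


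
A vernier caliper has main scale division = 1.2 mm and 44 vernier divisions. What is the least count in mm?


LC = MSD / n_div
= 1.2 / 44
= 0.0273

0.0273


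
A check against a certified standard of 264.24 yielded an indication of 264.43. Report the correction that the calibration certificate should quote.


Correction = standard - reading
= 264.24 - 264.43
= -0.1900

-0.1900


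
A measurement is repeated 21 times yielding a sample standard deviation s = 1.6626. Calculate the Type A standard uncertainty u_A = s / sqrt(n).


u_A = s / sqrt(n)
u_A = 1.6626 / sqrt(21)
u_A = 1.6626 / 4.5825757
u_A = 0.3628

0.3628


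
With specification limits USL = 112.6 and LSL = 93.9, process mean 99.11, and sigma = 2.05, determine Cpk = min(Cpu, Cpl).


Cpu = (USL - mean) / (3*sigma) = (112.6 - 99.11) / (3*2.05) = 2.1935
Cpl = (mean - LSL) / (3*sigma) = (99.11 - 93.9) / (3*2.05) = 0.8472
Cpk = min(Cpu, Cpl) = 0.8472

0.8472


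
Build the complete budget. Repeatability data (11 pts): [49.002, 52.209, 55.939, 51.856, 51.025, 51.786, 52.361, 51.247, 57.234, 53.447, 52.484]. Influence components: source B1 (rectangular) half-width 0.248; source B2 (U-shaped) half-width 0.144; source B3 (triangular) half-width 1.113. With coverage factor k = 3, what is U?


mean = (49.002 + 52.209 + 55.939 + 51.856 + 51.025 + 51.786 + 52.361 + 51.247 + 57.234 + 53.447 + 52.484) / 11 = 52.59909091
s = sqrt(sum((x - mean)^2)/(n-1)) = 2.2811555
u_A = s / sqrt(n) = 2.2811555 / sqrt(11) = 0.68779426
u_B1 = 0.248 / sqrt(3) = 0.14318287
u_B2 = 0.144 / sqrt(2) = 0.10182338
u_B3 = 1.113 / sqrt(6) = 0.45438035
uc = sqrt(0.68779426^2 + 0.14318287^2 + 0.10182338^2 + 0.45438035^2) = 0.84284742
U = k * uc = 3 * 0.84284742
U = 2.5285

2.5285


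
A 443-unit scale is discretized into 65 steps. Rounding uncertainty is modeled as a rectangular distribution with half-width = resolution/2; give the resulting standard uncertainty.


resolution = range / divisions
resolution = 443 / 65 = 6.8153846
u_res = resolution / (2*sqrt(3))
u_res = 6.8153846 / 3.4641016
u_res = 1.9674

1.9674


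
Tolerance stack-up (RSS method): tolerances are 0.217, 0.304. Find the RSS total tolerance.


RSS = sqrt(0.217^2 + 0.304^2)
= sqrt(0.139505)
= 0.3735

0.3735


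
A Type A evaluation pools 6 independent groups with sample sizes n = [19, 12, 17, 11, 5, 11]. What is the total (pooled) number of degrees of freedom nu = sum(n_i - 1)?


nu = sum_i (n_i - 1)
nu = ((19 - 1) + (12 - 1) + (17 - 1) + (11 - 1) + (5 - 1) + (11 - 1))
nu = 18 + 11 + 16 + 10 + 4 + 10
nu = 69

69


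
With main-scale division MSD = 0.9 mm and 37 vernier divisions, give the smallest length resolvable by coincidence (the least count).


LC = MSD / n_div
= 0.9 / 37
= 0.0243

0.0243


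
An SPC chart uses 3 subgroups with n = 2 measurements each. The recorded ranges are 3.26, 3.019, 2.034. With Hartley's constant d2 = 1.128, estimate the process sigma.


R_bar = (3.26 + 3.019 + 2.034) / 3
R_bar = 8.313 / 3 = 2.771
sigma_hat = R_bar / d2 = 2.771 / 1.128 = 2.4566

2.4566


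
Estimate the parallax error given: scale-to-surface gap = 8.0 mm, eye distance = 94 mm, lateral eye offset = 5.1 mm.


error = h * offset / d
= 8.0 * 5.1 / 94
= 0.4340

0.4340


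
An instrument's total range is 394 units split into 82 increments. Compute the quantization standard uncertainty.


resolution = range / divisions
resolution = 394 / 82 = 4.804878
u_res = resolution / (2*sqrt(3))
u_res = 4.804878 / 3.4641016
u_res = 1.3870

1.3870


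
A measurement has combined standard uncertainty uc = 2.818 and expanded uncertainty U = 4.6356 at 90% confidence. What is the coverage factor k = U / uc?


k = U / uc
k = 4.6356 / 2.818
k = 1.645

1.645


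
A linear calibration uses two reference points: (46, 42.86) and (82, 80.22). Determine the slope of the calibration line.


slope = (y2 - y1) / (x2 - x1)
= (80.22 - 42.86) / (82 - 46)
= 37.3600 / 36
= 1.0378

1.0378


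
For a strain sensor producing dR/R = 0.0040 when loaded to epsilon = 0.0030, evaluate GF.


GF = (dR/R) / epsilon
= 0.0040 / 0.0030
= 1.3333

1.3333


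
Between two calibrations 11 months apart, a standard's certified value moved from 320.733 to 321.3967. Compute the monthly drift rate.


rate = (v2 - v1) / months
= (321.3967 - 320.733) / 11
= 0.6637 / 11
= 0.0603

0.0603


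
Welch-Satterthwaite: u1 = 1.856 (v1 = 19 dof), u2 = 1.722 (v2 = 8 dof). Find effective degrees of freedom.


uc = sqrt(u1^2 + u2^2) = sqrt(1.856^2 + 1.722^2) = 2.5318017
v_eff = uc^4 / (u1^4/v1 + u2^4/v2)
= 2.5318017^4 / (1.856^4/19 + 1.722^4/8)
= 41.088354 / 1.7236508
v_eff = 23.8380

23.8380


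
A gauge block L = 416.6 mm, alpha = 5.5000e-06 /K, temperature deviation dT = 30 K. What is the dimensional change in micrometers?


dL = L * alpha * dT
= 416.6 * 5.5000e-06 * 30
= 0.0687390 mm
dL_um = 0.0687390 * 1000 = 68.7390 um

68.7390


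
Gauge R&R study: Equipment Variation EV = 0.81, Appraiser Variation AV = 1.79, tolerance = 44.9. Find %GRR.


GRR = sqrt(EV^2 + AV^2) = sqrt(0.81^2 + 1.79^2) = 1.9647392
%GRR = GRR / tol * 100 = 1.9647392 / 44.9 * 100
%GRR = 4.3758

4.3758


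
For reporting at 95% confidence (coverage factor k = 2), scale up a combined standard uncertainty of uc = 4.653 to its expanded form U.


U = k * uc
U = 2 * 4.653
U = 9.3060

9.3060


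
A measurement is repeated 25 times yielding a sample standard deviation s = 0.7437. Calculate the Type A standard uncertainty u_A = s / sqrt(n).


u_A = s / sqrt(n)
u_A = 0.7437 / sqrt(25)
u_A = 0.7437 / 5
u_A = 0.1487

0.1487


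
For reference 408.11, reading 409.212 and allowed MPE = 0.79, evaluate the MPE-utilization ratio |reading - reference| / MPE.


e = indication - reference = 409.212 - 408.11 = 1.1020
|e| = 1.1020
ratio = |e| / MPE = 1.1020 / 0.79
ratio = 1.3949

1.3949


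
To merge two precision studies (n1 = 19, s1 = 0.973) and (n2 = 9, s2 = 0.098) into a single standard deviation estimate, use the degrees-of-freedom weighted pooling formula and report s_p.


s_p = sqrt(((n1-1)*s1^2 + (n2-1)*s2^2) / (n1+n2-2))
numerator = (19-1)*0.973^2 + (9-1)*0.098^2 = 17.041122 + 0.076832 = 17.117954
denominator = 19 + 9 - 2 = 26
s_p^2 = 17.117954 / 26 = 0.65838285
s_p = sqrt(0.65838285) = 0.8114

0.8114


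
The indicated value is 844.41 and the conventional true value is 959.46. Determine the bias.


Systematic error = measured - true
= 844.41 - 959.46
= -115.0500

-115.0500


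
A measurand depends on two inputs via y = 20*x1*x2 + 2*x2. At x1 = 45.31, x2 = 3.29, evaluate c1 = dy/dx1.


y = 20*x1*x2 + 2*x2
dy/dx1 = 20*x2
Evaluate at x2 = 3.29: c1 = 20 * 3.29
c1 = 65.8000

65.8000


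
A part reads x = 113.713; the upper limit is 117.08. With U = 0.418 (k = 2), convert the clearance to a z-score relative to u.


u = U / k = 0.418 / 2 = 0.209
margin = |USL - x| = |117.08 - 113.713| = 3.367
z = margin / u = 3.367 / 0.209
z = 16.1100

16.1100


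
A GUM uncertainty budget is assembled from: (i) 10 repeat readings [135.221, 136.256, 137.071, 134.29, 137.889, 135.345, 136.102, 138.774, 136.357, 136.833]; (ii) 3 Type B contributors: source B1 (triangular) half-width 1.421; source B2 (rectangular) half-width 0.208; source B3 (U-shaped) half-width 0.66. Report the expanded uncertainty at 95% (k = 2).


mean = (135.221 + 136.256 + 137.071 + 134.29 + 137.889 + 135.345 + 136.102 + 138.774 + 136.357 + 136.833) / 10 = 136.4138
s = sqrt(sum((x - mean)^2)/(n-1)) = 1.3146769
u_A = s / sqrt(n) = 1.3146769 / sqrt(10) = 0.41573734
u_B1 = 1.421 / sqrt(6) = 0.58012082
u_B2 = 0.208 / sqrt(3) = 0.12008886
u_B3 = 0.66 / sqrt(2) = 0.46669048
uc = sqrt(0.41573734^2 + 0.58012082^2 + 0.12008886^2 + 0.46669048^2) = 0.86116145
U = k * uc = 2 * 0.86116145
U = 1.7223

1.7223


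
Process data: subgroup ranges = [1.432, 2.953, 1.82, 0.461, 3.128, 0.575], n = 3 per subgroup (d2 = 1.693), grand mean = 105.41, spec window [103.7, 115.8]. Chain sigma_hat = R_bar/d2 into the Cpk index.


R_bar = (1.432 + 2.953 + 1.82 + 0.461 + 3.128 + 0.575) / 6 = 1.7281667
sigma = R_bar / d2 = 1.7281667 / 1.693 = 1.0207718
Cp = (USL - LSL)/(6*sigma) = (115.8 - 103.7)/(6*1.0207718) = 1.9756
Cpu = (115.8 - 105.41)/(3*1.0207718) = 3.3929
Cpl = (105.41 - 103.7)/(3*1.0207718) = 0.5584
Cpk = min(Cpu, Cpl) = 0.5584

0.5584


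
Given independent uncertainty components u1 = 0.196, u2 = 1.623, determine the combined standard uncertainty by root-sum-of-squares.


uc = sqrt(0.196^2 + 1.623^2)
uc = sqrt(2.672545)
uc = 1.6348

1.6348


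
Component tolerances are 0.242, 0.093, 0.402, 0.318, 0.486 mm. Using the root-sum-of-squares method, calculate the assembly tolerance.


RSS = sqrt(0.242^2 + 0.093^2 + 0.402^2 + 0.318^2 + 0.486^2)
= sqrt(0.566137)
= 0.7524

0.7524


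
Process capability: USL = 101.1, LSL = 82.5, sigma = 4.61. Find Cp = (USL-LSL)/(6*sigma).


Cp = (USL - LSL) / (6 * sigma)
= (101.1 - 82.5) / (6 * 4.61)
= 18.6000 / 27.6600
= 0.6725

0.6725


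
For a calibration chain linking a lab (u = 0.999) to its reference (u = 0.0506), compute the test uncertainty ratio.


TUR = u_lab / u_ref
= 0.999 / 0.0506
= 19.7431

19.7431


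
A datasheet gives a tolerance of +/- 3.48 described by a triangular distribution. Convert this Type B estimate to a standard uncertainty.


u_B = half_width / sqrt(6)
u_B = 3.48 / 2.4494897
u_B = 1.4207

1.4207


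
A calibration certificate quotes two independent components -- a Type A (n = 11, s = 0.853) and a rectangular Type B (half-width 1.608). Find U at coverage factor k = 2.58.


u_A = s / sqrt(n) = 0.853 / sqrt(11) = 0.25718918
u_B = half_width / sqrt(3) = 1.608 / sqrt(3) = 0.92837923
uc = sqrt(u_A^2 + u_B^2) = sqrt(0.25718918^2 + 0.92837923^2) = 0.96334535
U = k * uc = 2.58 * 0.96334535
U = 2.4854

2.4854


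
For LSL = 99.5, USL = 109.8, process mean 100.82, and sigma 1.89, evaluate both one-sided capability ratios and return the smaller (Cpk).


Cpu = (USL - mean) / (3*sigma) = (109.8 - 100.82) / (3*1.89) = 1.5838
Cpl = (mean - LSL) / (3*sigma) = (100.82 - 99.5) / (3*1.89) = 0.2328
Cpk = min(Cpu, Cpl) = 0.2328

0.2328


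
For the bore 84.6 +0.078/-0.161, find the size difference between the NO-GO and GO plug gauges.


GO = nominal - lower_tol (smallest hole = maximum material condition)
GO = 84.6 - 0.161 = 84.439
NO-GO = nominal + upper_tol (largest hole = least material condition)
NO-GO = 84.6 + 0.078 = 84.678
spread = NO-GO - GO = 84.678 - 84.439 = 0.2390

0.2390


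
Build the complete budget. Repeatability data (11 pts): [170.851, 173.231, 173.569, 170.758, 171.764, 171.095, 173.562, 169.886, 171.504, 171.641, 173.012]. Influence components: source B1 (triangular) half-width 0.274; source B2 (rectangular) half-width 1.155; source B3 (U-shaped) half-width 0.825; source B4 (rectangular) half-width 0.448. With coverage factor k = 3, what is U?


mean = (170.851 + 173.231 + 173.569 + 170.758 + 171.764 + 171.095 + 173.562 + 169.886 + 171.504 + 171.641 + 173.012) / 11 = 171.8975455
s = sqrt(sum((x - mean)^2)/(n-1)) = 1.2612305
u_A = s / sqrt(n) = 1.2612305 / sqrt(11) = 0.3802753
u_B1 = 0.274 / sqrt(6) = 0.11186003
u_B2 = 1.155 / sqrt(3) = 0.66683956
u_B3 = 0.825 / sqrt(2) = 0.58336309
u_B4 = 0.448 / sqrt(3) = 0.25865292
uc = sqrt(0.3802753^2 + 0.11186003^2 + 0.66683956^2 + 0.58336309^2 + 0.25865292^2) = 1.0044953
U = k * uc = 3 * 1.0044953
U = 3.0135

3.0135


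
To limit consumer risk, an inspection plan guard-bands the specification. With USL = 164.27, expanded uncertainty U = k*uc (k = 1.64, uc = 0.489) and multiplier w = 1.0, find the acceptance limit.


U = k * uc = 1.64 * 0.489 = 0.80196
guard band g = w * U = 1.0 * 0.80196 = 0.80196
AL = USL - g = 164.27 - 0.80196
AL = 163.4680

163.4680


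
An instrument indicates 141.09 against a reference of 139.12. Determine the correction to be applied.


Correction = standard - reading
= 139.12 - 141.09
= -1.9700

-1.9700


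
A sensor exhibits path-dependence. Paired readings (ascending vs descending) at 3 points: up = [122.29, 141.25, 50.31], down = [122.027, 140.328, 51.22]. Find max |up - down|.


|122.29 - 122.027| = 0.2630
|141.25 - 140.328| = 0.9220
|50.31 - 51.22| = 0.9100
hysteresis = max(diffs) = 0.9220

0.9220


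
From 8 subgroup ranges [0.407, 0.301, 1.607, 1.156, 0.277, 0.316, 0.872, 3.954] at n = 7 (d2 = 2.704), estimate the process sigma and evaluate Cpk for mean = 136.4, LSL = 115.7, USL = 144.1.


R_bar = (0.407 + 0.301 + 1.607 + 1.156 + 0.277 + 0.316 + 0.872 + 3.954) / 8 = 1.11125
sigma = R_bar / d2 = 1.11125 / 2.704 = 0.41096524
Cp = (USL - LSL)/(6*sigma) = (144.1 - 115.7)/(6*0.41096524) = 11.5176
Cpu = (144.1 - 136.4)/(3*0.41096524) = 6.2455
Cpl = (136.4 - 115.7)/(3*0.41096524) = 16.7897
Cpk = min(Cpu, Cpl) = 6.2455

6.2455


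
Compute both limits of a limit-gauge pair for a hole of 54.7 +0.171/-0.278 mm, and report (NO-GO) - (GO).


GO = nominal - lower_tol (smallest hole = maximum material condition)
GO = 54.7 - 0.278 = 54.422
NO-GO = nominal + upper_tol (largest hole = least material condition)
NO-GO = 54.7 + 0.171 = 54.871
spread = NO-GO - GO = 54.871 - 54.422 = 0.4490

0.4490


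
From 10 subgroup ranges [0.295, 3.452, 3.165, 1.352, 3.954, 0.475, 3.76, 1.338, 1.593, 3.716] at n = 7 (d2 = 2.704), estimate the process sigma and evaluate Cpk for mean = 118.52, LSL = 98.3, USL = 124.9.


R_bar = (0.295 + 3.452 + 3.165 + 1.352 + 3.954 + 0.475 + 3.76 + 1.338 + 1.593 + 3.716) / 10 = 2.31
sigma = R_bar / d2 = 2.31 / 2.704 = 0.85428994
Cp = (USL - LSL)/(6*sigma) = (124.9 - 98.3)/(6*0.85428994) = 5.1895
Cpu = (124.9 - 118.52)/(3*0.85428994) = 2.4894
Cpl = (118.52 - 98.3)/(3*0.85428994) = 7.8896
Cpk = min(Cpu, Cpl) = 2.4894

2.4894


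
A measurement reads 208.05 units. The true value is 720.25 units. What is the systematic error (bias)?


Systematic error = measured - true
= 208.05 - 720.25
= -512.2000

-512.2000


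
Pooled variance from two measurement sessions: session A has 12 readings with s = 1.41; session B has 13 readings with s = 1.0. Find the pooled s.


s_p = sqrt(((n1-1)*s1^2 + (n2-1)*s2^2) / (n1+n2-2))
numerator = (12-1)*1.41^2 + (13-1)*1.0^2 = 21.8691 + 12 = 33.8691
denominator = 12 + 13 - 2 = 23
s_p^2 = 33.8691 / 23 = 1.4725696
s_p = sqrt(1.4725696) = 1.2135

1.2135


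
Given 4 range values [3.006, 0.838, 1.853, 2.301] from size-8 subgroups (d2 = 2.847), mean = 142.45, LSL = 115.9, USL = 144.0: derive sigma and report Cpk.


R_bar = (3.006 + 0.838 + 1.853 + 2.301) / 4 = 1.9995
sigma = R_bar / d2 = 1.9995 / 2.847 = 0.70231823
Cp = (USL - LSL)/(6*sigma) = (144.0 - 115.9)/(6*0.70231823) = 6.6684
Cpu = (144.0 - 142.45)/(3*0.70231823) = 0.7357
Cpl = (142.45 - 115.9)/(3*0.70231823) = 12.6011
Cpk = min(Cpu, Cpl) = 0.7357

0.7357


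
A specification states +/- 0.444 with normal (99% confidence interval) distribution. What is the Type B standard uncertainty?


u_B = half_width / 2.576
u_B = 0.444 / 2.576
u_B = 0.1724

0.1724


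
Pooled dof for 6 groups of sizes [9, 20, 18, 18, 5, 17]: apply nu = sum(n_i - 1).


nu = sum_i (n_i - 1)
nu = ((9 - 1) + (20 - 1) + (18 - 1) + (18 - 1) + (5 - 1) + (17 - 1))
nu = 8 + 19 + 17 + 17 + 4 + 16
nu = 81

81


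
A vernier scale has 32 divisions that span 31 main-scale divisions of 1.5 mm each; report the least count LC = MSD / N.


LC = MSD / n_div
= 1.5 / 32
= 0.0469

0.0469


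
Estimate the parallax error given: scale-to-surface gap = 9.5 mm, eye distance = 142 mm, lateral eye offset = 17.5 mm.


error = h * offset / d
= 9.5 * 17.5 / 142
= 1.1708

1.1708


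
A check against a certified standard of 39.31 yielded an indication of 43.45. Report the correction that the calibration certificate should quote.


Correction = standard - reading
= 39.31 - 43.45
= -4.1400

-4.1400


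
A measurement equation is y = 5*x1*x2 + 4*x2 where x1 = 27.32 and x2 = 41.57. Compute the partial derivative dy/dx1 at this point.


y = 5*x1*x2 + 4*x2
dy/dx1 = 5*x2
Evaluate at x2 = 41.57: c1 = 5 * 41.57
c1 = 207.8500

207.8500


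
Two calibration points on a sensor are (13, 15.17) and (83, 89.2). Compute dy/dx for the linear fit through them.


slope = (y2 - y1) / (x2 - x1)
= (89.2 - 15.17) / (83 - 13)
= 74.0300 / 70
= 1.0576

1.0576


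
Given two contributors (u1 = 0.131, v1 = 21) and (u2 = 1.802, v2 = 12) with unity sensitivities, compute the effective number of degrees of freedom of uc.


uc = sqrt(u1^2 + u2^2) = sqrt(0.131^2 + 1.802^2) = 1.8067554
v_eff = uc^4 / (u1^4/v1 + u2^4/v2)
= 1.8067554^4 / (0.131^4/21 + 1.802^4/12)
= 10.656079 / 0.87870851
v_eff = 12.1270

12.1270


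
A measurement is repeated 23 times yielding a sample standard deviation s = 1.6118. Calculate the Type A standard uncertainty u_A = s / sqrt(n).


u_A = s / sqrt(n)
u_A = 1.6118 / sqrt(23)
u_A = 1.6118 / 4.7958315
u_A = 0.3361

0.3361


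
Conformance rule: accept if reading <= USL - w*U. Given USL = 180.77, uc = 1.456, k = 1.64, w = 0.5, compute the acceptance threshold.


U = k * uc = 1.64 * 1.456 = 2.38784
guard band g = w * U = 0.5 * 2.38784 = 1.19392
AL = USL - g = 180.77 - 1.19392
AL = 179.5761

179.5761


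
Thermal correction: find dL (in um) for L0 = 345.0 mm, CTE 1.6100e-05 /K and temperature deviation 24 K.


dL = L * alpha * dT
= 345.0 * 1.6100e-05 * 24
= 0.1333080 mm
dL_um = 0.1333080 * 1000 = 133.3080 um

133.3080


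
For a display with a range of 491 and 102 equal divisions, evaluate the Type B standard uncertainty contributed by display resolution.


resolution = range / divisions
resolution = 491 / 102 = 4.8137255
u_res = resolution / (2*sqrt(3))
u_res = 4.8137255 / 3.4641016
u_res = 1.3896

1.3896


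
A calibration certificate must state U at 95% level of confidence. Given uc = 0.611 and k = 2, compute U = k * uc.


U = k * uc
U = 2 * 0.611
U = 1.2220

1.2220


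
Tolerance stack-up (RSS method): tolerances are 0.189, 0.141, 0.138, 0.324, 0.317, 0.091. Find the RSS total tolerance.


RSS = sqrt(0.189^2 + 0.141^2 + 0.138^2 + 0.324^2 + 0.317^2 + 0.091^2)
= sqrt(0.288392)
= 0.5370

0.5370


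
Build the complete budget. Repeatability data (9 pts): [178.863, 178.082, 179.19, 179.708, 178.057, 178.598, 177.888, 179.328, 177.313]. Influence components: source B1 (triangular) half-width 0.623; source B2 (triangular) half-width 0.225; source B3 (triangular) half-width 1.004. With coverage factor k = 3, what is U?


mean = (178.863 + 178.082 + 179.19 + 179.708 + 178.057 + 178.598 + 177.888 + 179.328 + 177.313) / 9 = 178.5585556
s = sqrt(sum((x - mean)^2)/(n-1)) = 0.78150082
u_A = s / sqrt(n) = 0.78150082 / sqrt(9) = 0.26050027
u_B1 = 0.623 / sqrt(6) = 0.25433868
u_B2 = 0.225 / sqrt(6) = 0.091855865
u_B3 = 1.004 / sqrt(6) = 0.40988128
uc = sqrt(0.26050027^2 + 0.25433868^2 + 0.091855865^2 + 0.40988128^2) = 0.55586754
U = k * uc = 3 * 0.55586754
U = 1.6676

1.6676


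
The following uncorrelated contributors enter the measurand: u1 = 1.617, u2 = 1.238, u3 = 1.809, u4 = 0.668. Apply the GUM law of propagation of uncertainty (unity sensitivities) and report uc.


uc = sqrt(1.617^2 + 1.238^2 + 1.809^2 + 0.668^2)
uc = sqrt(7.866038)
uc = 2.8046

2.8046


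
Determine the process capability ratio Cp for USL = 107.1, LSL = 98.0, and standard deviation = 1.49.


Cp = (USL - LSL) / (6 * sigma)
= (107.1 - 98.0) / (6 * 1.49)
= 9.1000 / 8.9400
= 1.0179

1.0179


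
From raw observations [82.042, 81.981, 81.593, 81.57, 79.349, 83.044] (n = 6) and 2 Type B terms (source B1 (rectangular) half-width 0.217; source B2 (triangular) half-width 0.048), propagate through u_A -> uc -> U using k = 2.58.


mean = (82.042 + 81.981 + 81.593 + 81.57 + 79.349 + 83.044) / 6 = 81.5965
s = sqrt(sum((x - mean)^2)/(n-1)) = 1.2242171
u_A = s / sqrt(n) = 1.2242171 / sqrt(6) = 0.49978454
u_B1 = 0.217 / sqrt(3) = 0.12528501
u_B2 = 0.048 / sqrt(6) = 0.019595918
uc = sqrt(0.49978454^2 + 0.12528501^2 + 0.019595918^2) = 0.51562091
U = k * uc = 2.58 * 0.51562091
U = 1.3303

1.3303


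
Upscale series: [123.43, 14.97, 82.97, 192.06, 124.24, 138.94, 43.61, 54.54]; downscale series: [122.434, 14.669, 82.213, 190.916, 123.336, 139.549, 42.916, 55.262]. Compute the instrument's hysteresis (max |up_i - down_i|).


|123.43 - 122.434| = 0.9960
|14.97 - 14.669| = 0.3010
|82.97 - 82.213| = 0.7570
|192.06 - 190.916| = 1.1440
|124.24 - 123.336| = 0.9040
|138.94 - 139.549| = 0.6090
|43.61 - 42.916| = 0.6940
|54.54 - 55.262| = 0.7220
hysteresis = max(diffs) = 1.1440

1.1440


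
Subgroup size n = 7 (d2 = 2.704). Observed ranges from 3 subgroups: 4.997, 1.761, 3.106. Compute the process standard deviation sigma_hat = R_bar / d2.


R_bar = (4.997 + 1.761 + 3.106) / 3
R_bar = 9.864 / 3 = 3.288
sigma_hat = R_bar / d2 = 3.288 / 2.704 = 1.2160

1.2160


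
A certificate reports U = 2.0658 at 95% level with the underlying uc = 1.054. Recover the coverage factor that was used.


k = U / uc
k = 2.0658 / 1.054
k = 1.96

1.96


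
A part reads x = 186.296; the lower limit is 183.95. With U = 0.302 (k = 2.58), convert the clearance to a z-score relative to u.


u = U / k = 0.302 / 2.58 = 0.11705426
margin = |LSL - x| = |183.95 - 186.296| = 2.346
z = margin / u = 2.346 / 0.11705426
z = 20.0420

20.0420


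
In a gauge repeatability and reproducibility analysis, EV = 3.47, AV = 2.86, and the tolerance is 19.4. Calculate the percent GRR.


GRR = sqrt(EV^2 + AV^2) = sqrt(3.47^2 + 2.86^2) = 4.496721
%GRR = GRR / tol * 100 = 4.496721 / 19.4 * 100
%GRR = 23.1790

23.1790


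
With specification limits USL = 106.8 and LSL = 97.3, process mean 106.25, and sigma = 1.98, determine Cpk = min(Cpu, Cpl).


Cpu = (USL - mean) / (3*sigma) = (106.8 - 106.25) / (3*1.98) = 0.0926
Cpl = (mean - LSL) / (3*sigma) = (106.25 - 97.3) / (3*1.98) = 1.5067
Cpk = min(Cpu, Cpl) = 0.0926

0.0926


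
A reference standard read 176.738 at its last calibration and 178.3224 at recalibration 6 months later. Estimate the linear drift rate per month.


rate = (v2 - v1) / months
= (178.3224 - 176.738) / 6
= 1.5844 / 6
= 0.2641

0.2641


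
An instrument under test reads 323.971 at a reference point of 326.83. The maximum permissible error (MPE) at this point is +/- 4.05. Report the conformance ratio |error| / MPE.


e = indication - reference = 323.971 - 326.83 = -2.8590
|e| = 2.8590
ratio = |e| / MPE = 2.8590 / 4.05
ratio = 0.7059

0.7059


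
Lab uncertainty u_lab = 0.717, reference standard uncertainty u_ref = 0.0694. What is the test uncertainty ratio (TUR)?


TUR = u_lab / u_ref
= 0.717 / 0.0694
= 10.3314

10.3314


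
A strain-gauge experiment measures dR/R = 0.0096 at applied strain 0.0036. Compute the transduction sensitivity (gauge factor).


GF = (dR/R) / epsilon
= 0.0096 / 0.0036
= 2.6667

2.6667


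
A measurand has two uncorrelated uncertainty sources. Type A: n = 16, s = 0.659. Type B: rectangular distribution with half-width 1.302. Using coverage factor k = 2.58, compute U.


u_A = s / sqrt(n) = 0.659 / sqrt(16) = 0.16475
u_B = half_width / sqrt(3) = 1.302 / sqrt(3) = 0.75171005
uc = sqrt(u_A^2 + u_B^2) = sqrt(0.16475^2 + 0.75171005^2) = 0.76955218
U = k * uc = 2.58 * 0.76955218
U = 1.9854

1.9854


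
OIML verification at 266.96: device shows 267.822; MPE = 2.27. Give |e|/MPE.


e = indication - reference = 267.822 - 266.96 = 0.8620
|e| = 0.8620
ratio = |e| / MPE = 0.8620 / 2.27
ratio = 0.3797

0.3797


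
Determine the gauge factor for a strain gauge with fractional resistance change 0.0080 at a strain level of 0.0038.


GF = (dR/R) / epsilon
= 0.0080 / 0.0038
= 2.1053

2.1053


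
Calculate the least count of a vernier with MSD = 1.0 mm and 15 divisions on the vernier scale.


LC = MSD / n_div
= 1.0 / 15
= 0.0667

0.0667


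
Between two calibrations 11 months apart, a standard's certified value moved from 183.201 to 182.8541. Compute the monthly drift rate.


rate = (v2 - v1) / months
= (182.8541 - 183.201) / 11
= -0.3469 / 11
= -0.0315

-0.0315


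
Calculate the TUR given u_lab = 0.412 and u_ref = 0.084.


TUR = u_lab / u_ref
= 0.412 / 0.084
= 4.9048

4.9048


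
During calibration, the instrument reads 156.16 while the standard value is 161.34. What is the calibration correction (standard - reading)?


Correction = standard - reading
= 161.34 - 156.16
= 5.1800

5.1800


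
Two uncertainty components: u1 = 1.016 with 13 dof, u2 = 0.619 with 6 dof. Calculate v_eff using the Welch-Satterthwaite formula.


uc = sqrt(u1^2 + u2^2) = sqrt(1.016^2 + 0.619^2) = 1.189713
v_eff = uc^4 / (u1^4/v1 + u2^4/v2)
= 1.189713^4 / (1.016^4/13 + 0.619^4/6)
= 2.0034053 / 0.1064343
v_eff = 18.8229

18.8229


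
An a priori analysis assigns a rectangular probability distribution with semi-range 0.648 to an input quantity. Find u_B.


u_B = half_width / sqrt(3)
u_B = 0.648 / 1.7320508
u_B = 0.3741

0.3741


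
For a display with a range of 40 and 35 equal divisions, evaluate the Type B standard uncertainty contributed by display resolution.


resolution = range / divisions
resolution = 40 / 35 = 1.1428571
u_res = resolution / (2*sqrt(3))
u_res = 1.1428571 / 3.4641016
u_res = 0.3299

0.3299


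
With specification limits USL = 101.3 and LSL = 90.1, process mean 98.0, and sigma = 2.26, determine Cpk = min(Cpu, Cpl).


Cpu = (USL - mean) / (3*sigma) = (101.3 - 98.0) / (3*2.26) = 0.4867
Cpl = (mean - LSL) / (3*sigma) = (98.0 - 90.1) / (3*2.26) = 1.1652
Cpk = min(Cpu, Cpl) = 0.4867

0.4867


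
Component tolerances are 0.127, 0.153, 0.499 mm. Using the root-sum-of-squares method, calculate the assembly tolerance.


RSS = sqrt(0.127^2 + 0.153^2 + 0.499^2)
= sqrt(0.288539)
= 0.5372

0.5372


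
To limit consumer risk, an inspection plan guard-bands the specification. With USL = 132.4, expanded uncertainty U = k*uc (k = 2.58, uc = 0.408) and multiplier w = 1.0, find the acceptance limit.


U = k * uc = 2.58 * 0.408 = 1.05264
guard band g = w * U = 1.0 * 1.05264 = 1.05264
AL = USL - g = 132.4 - 1.05264
AL = 131.3474

131.3474


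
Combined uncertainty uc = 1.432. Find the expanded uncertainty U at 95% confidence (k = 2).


U = k * uc
U = 2 * 1.432
U = 2.8640

2.8640


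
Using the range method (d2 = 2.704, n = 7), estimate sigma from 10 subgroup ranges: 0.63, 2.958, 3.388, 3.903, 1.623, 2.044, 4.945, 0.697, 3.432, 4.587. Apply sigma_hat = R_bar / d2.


R_bar = (0.63 + 2.958 + 3.388 + 3.903 + 1.623 + 2.044 + 4.945 + 0.697 + 3.432 + 4.587) / 10
R_bar = 28.207 / 10 = 2.8207
sigma_hat = R_bar / d2 = 2.8207 / 2.704 = 1.0432

1.0432


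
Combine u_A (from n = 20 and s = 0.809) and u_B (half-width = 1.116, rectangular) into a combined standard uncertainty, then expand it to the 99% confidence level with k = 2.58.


u_A = s / sqrt(n) = 0.809 / sqrt(20) = 0.1808979
u_B = half_width / sqrt(3) = 1.116 / sqrt(3) = 0.6443229
uc = sqrt(u_A^2 + u_B^2) = sqrt(0.1808979^2 + 0.6443229^2) = 0.66923542
U = k * uc = 2.58 * 0.66923542
U = 1.7266

1.7266


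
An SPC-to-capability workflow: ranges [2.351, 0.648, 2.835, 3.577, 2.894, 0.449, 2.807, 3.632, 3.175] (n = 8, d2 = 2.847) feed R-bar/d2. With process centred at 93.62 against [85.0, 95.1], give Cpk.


R_bar = (2.351 + 0.648 + 2.835 + 3.577 + 2.894 + 0.449 + 2.807 + 3.632 + 3.175) / 9 = 2.4853333
sigma = R_bar / d2 = 2.4853333 / 2.847 = 0.87296568
Cp = (USL - LSL)/(6*sigma) = (95.1 - 85.0)/(6*0.87296568) = 1.9283
Cpu = (95.1 - 93.62)/(3*0.87296568) = 0.5651
Cpl = (93.62 - 85.0)/(3*0.87296568) = 3.2915
Cpk = min(Cpu, Cpl) = 0.5651

0.5651


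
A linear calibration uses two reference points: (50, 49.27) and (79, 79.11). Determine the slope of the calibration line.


slope = (y2 - y1) / (x2 - x1)
= (79.11 - 49.27) / (79 - 50)
= 29.8400 / 29
= 1.0290

1.0290


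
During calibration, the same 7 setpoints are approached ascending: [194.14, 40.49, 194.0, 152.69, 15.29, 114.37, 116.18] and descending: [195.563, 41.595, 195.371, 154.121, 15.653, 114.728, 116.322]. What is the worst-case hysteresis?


|194.14 - 195.563| = 1.4230
|40.49 - 41.595| = 1.1050
|194.0 - 195.371| = 1.3710
|152.69 - 154.121| = 1.4310
|15.29 - 15.653| = 0.3630
|114.37 - 114.728| = 0.3580
|116.18 - 116.322| = 0.1420
hysteresis = max(diffs) = 1.4310

1.4310


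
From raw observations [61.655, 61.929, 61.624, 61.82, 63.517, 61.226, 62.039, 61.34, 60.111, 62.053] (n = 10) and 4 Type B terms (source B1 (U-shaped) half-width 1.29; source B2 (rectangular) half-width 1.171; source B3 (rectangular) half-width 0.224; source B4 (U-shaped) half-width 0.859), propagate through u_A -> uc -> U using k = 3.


mean = (61.655 + 61.929 + 61.624 + 61.82 + 63.517 + 61.226 + 62.039 + 61.34 + 60.111 + 62.053) / 10 = 61.7314
s = sqrt(sum((x - mean)^2)/(n-1)) = 0.84885533
u_A = s / sqrt(n) = 0.84885533 / sqrt(10) = 0.26843162
u_B1 = 1.29 / sqrt(2) = 0.91216775
u_B2 = 1.171 / sqrt(3) = 0.67607717
u_B3 = 0.224 / sqrt(3) = 0.12932646
u_B4 = 0.859 / sqrt(2) = 0.60740473
uc = sqrt(0.26843162^2 + 0.91216775^2 + 0.67607717^2 + 0.12932646^2 + 0.60740473^2) = 1.3216852
U = k * uc = 3 * 1.3216852
U = 3.9651

3.9651


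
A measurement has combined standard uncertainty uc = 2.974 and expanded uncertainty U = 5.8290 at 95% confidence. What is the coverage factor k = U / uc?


k = U / uc
k = 5.8290 / 2.974
k = 1.96

1.96


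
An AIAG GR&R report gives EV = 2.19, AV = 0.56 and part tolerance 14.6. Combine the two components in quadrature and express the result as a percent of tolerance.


GRR = sqrt(EV^2 + AV^2) = sqrt(2.19^2 + 0.56^2) = 2.2604646
%GRR = GRR / tol * 100 = 2.2604646 / 14.6 * 100
%GRR = 15.4826

15.4826


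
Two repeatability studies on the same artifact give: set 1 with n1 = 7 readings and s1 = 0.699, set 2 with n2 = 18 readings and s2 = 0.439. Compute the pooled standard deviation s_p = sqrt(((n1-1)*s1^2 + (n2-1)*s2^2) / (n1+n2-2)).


s_p = sqrt(((n1-1)*s1^2 + (n2-1)*s2^2) / (n1+n2-2))
numerator = (7-1)*0.699^2 + (18-1)*0.439^2 = 2.931606 + 3.276257 = 6.207863
denominator = 7 + 18 - 2 = 23
s_p^2 = 6.207863 / 23 = 0.26990709
s_p = sqrt(0.26990709) = 0.5195

0.5195


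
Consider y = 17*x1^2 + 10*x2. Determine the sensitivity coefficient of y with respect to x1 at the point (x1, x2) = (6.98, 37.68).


y = 17*x1^2 + 10*x2
dy/dx1 = 2*17*x1
Evaluate at x1 = 6.98: c1 = 34 * 6.98
c1 = 237.3200

237.3200


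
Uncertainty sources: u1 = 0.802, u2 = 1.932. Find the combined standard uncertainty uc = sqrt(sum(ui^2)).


uc = sqrt(0.802^2 + 1.932^2)
uc = sqrt(4.375828)
uc = 2.0918

2.0918


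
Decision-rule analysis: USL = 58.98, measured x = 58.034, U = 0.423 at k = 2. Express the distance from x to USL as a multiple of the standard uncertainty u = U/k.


u = U / k = 0.423 / 2 = 0.2115
margin = |USL - x| = |58.98 - 58.034| = 0.946
z = margin / u = 0.946 / 0.2115
z = 4.4728

4.4728


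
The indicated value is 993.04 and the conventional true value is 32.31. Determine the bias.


Systematic error = measured - true
= 993.04 - 32.31
= 960.7300

960.7300


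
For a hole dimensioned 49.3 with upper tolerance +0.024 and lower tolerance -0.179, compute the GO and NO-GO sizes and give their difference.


GO = nominal - lower_tol (smallest hole = maximum material condition)
GO = 49.3 - 0.179 = 49.121
NO-GO = nominal + upper_tol (largest hole = least material condition)
NO-GO = 49.3 + 0.024 = 49.324
spread = NO-GO - GO = 49.324 - 49.121 = 0.2030

0.2030


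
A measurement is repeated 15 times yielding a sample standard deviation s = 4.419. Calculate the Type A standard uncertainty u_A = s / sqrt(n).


u_A = s / sqrt(n)
u_A = 4.419 / sqrt(15)
u_A = 4.419 / 3.8729833
u_A = 1.1410

1.1410


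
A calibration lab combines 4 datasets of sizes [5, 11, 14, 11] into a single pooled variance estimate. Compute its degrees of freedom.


nu = sum_i (n_i - 1)
nu = ((5 - 1) + (11 - 1) + (14 - 1) + (11 - 1))
nu = 4 + 10 + 13 + 10
nu = 37

37


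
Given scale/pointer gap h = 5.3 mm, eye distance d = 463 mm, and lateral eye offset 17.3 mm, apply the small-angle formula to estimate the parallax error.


error = h * offset / d
= 5.3 * 17.3 / 463
= 0.1980

0.1980


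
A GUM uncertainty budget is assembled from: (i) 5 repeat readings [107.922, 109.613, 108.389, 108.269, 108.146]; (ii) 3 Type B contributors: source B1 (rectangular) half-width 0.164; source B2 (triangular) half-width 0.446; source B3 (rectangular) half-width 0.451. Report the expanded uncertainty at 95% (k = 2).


mean = (107.922 + 109.613 + 108.389 + 108.269 + 108.146) / 5 = 108.4678
s = sqrt(sum((x - mean)^2)/(n-1)) = 0.66307368
u_A = s / sqrt(n) = 0.66307368 / sqrt(5) = 0.29653556
u_B1 = 0.164 / sqrt(3) = 0.094685444
u_B2 = 0.446 / sqrt(6) = 0.18207874
u_B3 = 0.451 / sqrt(3) = 0.26038497
uc = sqrt(0.29653556^2 + 0.094685444^2 + 0.18207874^2 + 0.26038497^2) = 0.44480521
U = k * uc = 2 * 0.44480521
U = 0.8896

0.8896


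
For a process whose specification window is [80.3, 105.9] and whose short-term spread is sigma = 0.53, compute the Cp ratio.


Cp = (USL - LSL) / (6 * sigma)
= (105.9 - 80.3) / (6 * 0.53)
= 25.6000 / 3.1800
= 8.0503

8.0503


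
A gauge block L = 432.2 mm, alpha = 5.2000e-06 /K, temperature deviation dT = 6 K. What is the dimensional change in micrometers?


dL = L * alpha * dT
= 432.2 * 5.2000e-06 * 6
= 0.0134846 mm
dL_um = 0.0134846 * 1000 = 13.4846 um

13.4846


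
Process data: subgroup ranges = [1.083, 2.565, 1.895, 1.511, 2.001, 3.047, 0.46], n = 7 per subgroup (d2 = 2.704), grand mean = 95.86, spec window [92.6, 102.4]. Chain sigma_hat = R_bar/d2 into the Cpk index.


R_bar = (1.083 + 2.565 + 1.895 + 1.511 + 2.001 + 3.047 + 0.46) / 7 = 1.7945714
sigma = R_bar / d2 = 1.7945714 / 2.704 = 0.66367286
Cp = (USL - LSL)/(6*sigma) = (102.4 - 92.6)/(6*0.66367286) = 2.4611
Cpu = (102.4 - 95.86)/(3*0.66367286) = 3.2848
Cpl = (95.86 - 92.6)/(3*0.66367286) = 1.6374
Cpk = min(Cpu, Cpl) = 1.6374

1.6374


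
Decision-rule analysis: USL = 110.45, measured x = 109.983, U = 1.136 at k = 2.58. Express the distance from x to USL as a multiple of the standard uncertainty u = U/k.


u = U / k = 1.136 / 2.58 = 0.44031008
margin = |USL - x| = |110.45 - 109.983| = 0.467
z = margin / u = 0.467 / 0.44031008
z = 1.0606

1.0606


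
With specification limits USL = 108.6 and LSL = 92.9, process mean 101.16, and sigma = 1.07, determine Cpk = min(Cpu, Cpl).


Cpu = (USL - mean) / (3*sigma) = (108.6 - 101.16) / (3*1.07) = 2.3178
Cpl = (mean - LSL) / (3*sigma) = (101.16 - 92.9) / (3*1.07) = 2.5732
Cpk = min(Cpu, Cpl) = 2.3178

2.3178


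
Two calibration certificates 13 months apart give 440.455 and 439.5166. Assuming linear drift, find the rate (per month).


rate = (v2 - v1) / months
= (439.5166 - 440.455) / 13
= -0.9384 / 13
= -0.0722

-0.0722


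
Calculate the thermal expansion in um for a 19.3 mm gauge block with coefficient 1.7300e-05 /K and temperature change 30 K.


dL = L * alpha * dT
= 19.3 * 1.7300e-05 * 30
= 0.0100167 mm
dL_um = 0.0100167 * 1000 = 10.0167 um

10.0167


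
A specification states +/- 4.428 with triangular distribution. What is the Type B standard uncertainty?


u_B = half_width / sqrt(6)
u_B = 4.428 / 2.4494897
u_B = 1.8077

1.8077


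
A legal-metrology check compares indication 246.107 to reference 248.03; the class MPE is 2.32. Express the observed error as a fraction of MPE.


e = indication - reference = 246.107 - 248.03 = -1.9230
|e| = 1.9230
ratio = |e| / MPE = 1.9230 / 2.32
ratio = 0.8289

0.8289


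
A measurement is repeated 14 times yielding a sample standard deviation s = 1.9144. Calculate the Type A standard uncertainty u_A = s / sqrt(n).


u_A = s / sqrt(n)
u_A = 1.9144 / sqrt(14)
u_A = 1.9144 / 3.7416574
u_A = 0.5116

0.5116


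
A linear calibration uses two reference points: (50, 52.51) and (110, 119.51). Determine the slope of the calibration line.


slope = (y2 - y1) / (x2 - x1)
= (119.51 - 52.51) / (110 - 50)
= 67.0000 / 60
= 1.1167

1.1167


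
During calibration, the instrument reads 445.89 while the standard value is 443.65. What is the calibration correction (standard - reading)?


Correction = standard - reading
= 443.65 - 445.89
= -2.2400

-2.2400


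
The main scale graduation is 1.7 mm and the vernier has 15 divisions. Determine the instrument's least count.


LC = MSD / n_div
= 1.7 / 15
= 0.1133

0.1133


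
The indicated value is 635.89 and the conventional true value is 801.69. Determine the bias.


Systematic error = measured - true
= 635.89 - 801.69
= -165.8000

-165.8000


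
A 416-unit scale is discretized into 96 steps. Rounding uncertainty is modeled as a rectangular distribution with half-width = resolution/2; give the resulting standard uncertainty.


resolution = range / divisions
resolution = 416 / 96 = 4.3333333
u_res = resolution / (2*sqrt(3))
u_res = 4.3333333 / 3.4641016
u_res = 1.2509

1.2509


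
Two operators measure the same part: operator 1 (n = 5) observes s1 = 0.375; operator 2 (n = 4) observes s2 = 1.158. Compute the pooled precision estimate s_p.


s_p = sqrt(((n1-1)*s1^2 + (n2-1)*s2^2) / (n1+n2-2))
numerator = (5-1)*0.375^2 + (4-1)*1.158^2 = 0.5625 + 4.022892 = 4.585392
denominator = 5 + 4 - 2 = 7
s_p^2 = 4.585392 / 7 = 0.655056
s_p = sqrt(0.655056) = 0.8094

0.8094


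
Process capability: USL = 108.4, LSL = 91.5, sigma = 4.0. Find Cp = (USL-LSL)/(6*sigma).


Cp = (USL - LSL) / (6 * sigma)
= (108.4 - 91.5) / (6 * 4.0)
= 16.9000 / 24.0000
= 0.7042

0.7042


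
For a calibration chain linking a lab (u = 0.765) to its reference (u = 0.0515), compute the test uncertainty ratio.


TUR = u_lab / u_ref
= 0.765 / 0.0515
= 14.8544

14.8544


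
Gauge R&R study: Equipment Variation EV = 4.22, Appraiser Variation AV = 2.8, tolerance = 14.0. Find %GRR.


GRR = sqrt(EV^2 + AV^2) = sqrt(4.22^2 + 2.8^2) = 5.0644249
%GRR = GRR / tol * 100 = 5.0644249 / 14.0 * 100
%GRR = 36.1745

36.1745


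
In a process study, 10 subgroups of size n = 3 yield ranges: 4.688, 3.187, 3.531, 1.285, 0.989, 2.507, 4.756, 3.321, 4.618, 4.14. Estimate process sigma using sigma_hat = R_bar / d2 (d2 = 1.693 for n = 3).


R_bar = (4.688 + 3.187 + 3.531 + 1.285 + 0.989 + 2.507 + 4.756 + 3.321 + 4.618 + 4.14) / 10
R_bar = 33.022 / 10 = 3.3022
sigma_hat = R_bar / d2 = 3.3022 / 1.693 = 1.9505

1.9505
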